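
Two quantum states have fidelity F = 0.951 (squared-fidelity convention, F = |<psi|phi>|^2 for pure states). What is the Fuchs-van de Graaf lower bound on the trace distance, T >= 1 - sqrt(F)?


Fuchs-van de Graaf (squared-fidelity convention): 1 - sqrt(F) <= T <= sqrt(1 - F).
Lower bound: T >= 1 - sqrt(F)
sqrt(F) = sqrt(0.951) = 0.9752
T >= 1 - 0.9752
T >= 0.0248

0.0248


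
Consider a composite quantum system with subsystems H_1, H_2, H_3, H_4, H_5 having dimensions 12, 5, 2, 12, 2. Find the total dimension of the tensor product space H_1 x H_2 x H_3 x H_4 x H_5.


dim(H_1 x H_2 x H_3 x H_4 x H_5) = 12 * 5 * 2 * 12 * 2
= 60 * 2 * 12 * 2
= 120 * 12 * 2
= 1440 * 2
= 2880

2880


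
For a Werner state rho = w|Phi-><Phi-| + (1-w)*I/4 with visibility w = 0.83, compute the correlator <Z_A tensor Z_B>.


|Phi-> = (|00> - |11>)/sqrt(2)
For the pure Bell state, <Z_A Z_B> = +1 (Bell-state Pauli correlator).
The maximally-mixed part I/4 has tr(I/4 * P tensor P) = 0 for any traceless Pauli P.
So <Z_A Z_B>_rho = w * (+1) + (1 - w) * 0
= 0.83 * (+1)
= 0.8300

0.8300


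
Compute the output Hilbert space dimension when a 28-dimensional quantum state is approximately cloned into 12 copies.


Output space = H^(tensor 12) where dim(H) = 28
dim = 28^12
= 784 (after 2 factors)
= 21952 (after 3 factors)
= 614656 (after 4 factors)
= 17210368 (after 5 factors)
= 481890304 (after 6 factors)
= 13492928512 (after 7 factors)
= 377801998336 (after 8 factors)
= 10578455953408 (after 9 factors)
= 296196766695424 (after 10 factors)
= 8293509467471872 (after 11 factors)
= 232218265089212416 (after 12 factors)
= 232218265089212416

232218265089212416


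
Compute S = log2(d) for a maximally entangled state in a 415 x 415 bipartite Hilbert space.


For a maximally entangled state in d x d:
S = log2(d) = log2(415)
= 8.6970

8.6970


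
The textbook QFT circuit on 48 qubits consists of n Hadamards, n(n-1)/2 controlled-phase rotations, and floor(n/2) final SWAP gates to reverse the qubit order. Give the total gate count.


Hadamard gates: 48
Controlled rotations: n*(n-1)/2 = 48*47/2 = 1128
SWAP gates: floor(n/2) = floor(48/2) = 24
Total = 48 + 1128 + 24
= 1200

1200


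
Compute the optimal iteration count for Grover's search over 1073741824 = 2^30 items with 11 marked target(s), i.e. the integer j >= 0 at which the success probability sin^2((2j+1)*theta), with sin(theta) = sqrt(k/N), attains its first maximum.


After j Grover iterations the success probability is P(j) = sin^2((2j+1)*theta), where sin(theta) = sqrt(k/N).
N = 2^30 = 1073741824, k = 11
sin(theta) = sqrt(k/N) = 0.0001012153562
theta = arcsin(sqrt(k/N)) = 0.0001012153563 rad
P(j) reaches its first maximum when (2j+1)*theta is as close as possible to pi/2, i.e. j = round(pi/(4*theta) - 1/2).
pi/(4*theta) - 1/2 = 7759.1739
(For comparison, the common estimate pi/4 * sqrt(N/k) = 7759.6740; the exact maximiser is used here.)
Optimal iterations = 7759

7759


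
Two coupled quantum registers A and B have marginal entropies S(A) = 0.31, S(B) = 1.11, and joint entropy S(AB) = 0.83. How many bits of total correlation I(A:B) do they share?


I(A:B) = S(A) + S(B) - S(AB)
= 0.31 + 1.11 - 0.83
= 0.5900

0.5900


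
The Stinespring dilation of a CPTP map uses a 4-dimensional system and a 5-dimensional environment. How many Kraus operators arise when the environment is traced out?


Tracing out the environment in an orthonormal basis {|i>_E} gives Kraus operators K_i = <i|_E U |0>_E.
Number of Kraus operators = dim(H_env) = d_env
= 5

5


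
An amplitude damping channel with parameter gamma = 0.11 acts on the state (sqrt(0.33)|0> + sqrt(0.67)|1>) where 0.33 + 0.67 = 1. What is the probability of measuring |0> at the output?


For amplitude damping with parameter gamma on state sqrt(a)|0> + sqrt(b)|1>:
alpha^2 = 0.33, beta^2 = 0.67
P(|0>) = alpha^2 + gamma * beta^2
= 0.33 + 0.11 * 0.67
= 0.33 + 0.0737
= 0.4037

0.4037


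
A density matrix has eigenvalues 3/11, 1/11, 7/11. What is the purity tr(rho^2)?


tr(rho^2) = sum of eigenvalues squared
= (3/11)^2 + (1/11)^2 + (7/11)^2
= (9 + 1 + 49) / 121
= 59/121
= 0.4876

0.4876


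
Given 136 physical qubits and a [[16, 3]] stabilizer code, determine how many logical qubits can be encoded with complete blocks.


Each code block uses 16 physical qubits for 3 logical qubit(s).
Number of complete blocks = floor(136 / 16) = 8
Logical qubits = 8 * 3
= 24

24


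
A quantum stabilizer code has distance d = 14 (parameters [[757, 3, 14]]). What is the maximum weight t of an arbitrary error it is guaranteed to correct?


Code parameters: [[757, 3, 14]], distance d = 14.
Number of correctable errors = floor((d-1)/2)
= floor((14 - 1)/2)
= floor(13/2)
= 6

6


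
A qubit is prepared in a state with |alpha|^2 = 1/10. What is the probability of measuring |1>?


|alpha|^2 = 1/10 = 0.1000
|beta|^2 = 1 - 1/10 = 9/10 = 0.9000
P(|1>) = |beta|^2 = 0.9000

0.9000


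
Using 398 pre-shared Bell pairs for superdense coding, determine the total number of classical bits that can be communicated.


Superdense coding allows 2 classical bits per shared entangled pair.
398 pair(s) -> 2 * 398 = 796 classical bits

796


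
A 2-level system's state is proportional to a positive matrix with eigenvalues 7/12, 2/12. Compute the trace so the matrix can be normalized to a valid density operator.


tr(M) = sum of eigenvalues
= 7/12 + 2/12
= 9/12
= 0.7500

0.7500


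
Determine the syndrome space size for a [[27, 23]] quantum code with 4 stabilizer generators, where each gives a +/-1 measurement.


Each stabilizer generator gives a binary (+1 or -1) measurement outcome.
With 4 independent generators:
Total syndromes = 2^4
= 16

16


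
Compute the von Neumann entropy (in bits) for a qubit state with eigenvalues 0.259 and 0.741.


S = -p*log2(p) - (1-p)*log2(1-p)
p = 0.2590, 1-p = 0.7410
= -0.2590 * log2(0.2590) - 0.7410 * log2(0.7410)
= -(-0.5048) - (-0.3204)
= 0.8252

0.8252


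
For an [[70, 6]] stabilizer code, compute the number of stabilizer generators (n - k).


For an [[n,k]] stabilizer code:
Number of stabilizer generators = n - k
= 70 - 6
= 64

64


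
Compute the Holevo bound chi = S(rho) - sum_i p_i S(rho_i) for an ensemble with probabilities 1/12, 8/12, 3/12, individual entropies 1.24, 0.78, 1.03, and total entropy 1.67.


chi = S(rho) - sum_i p_i * S(rho_i)
Weighted entropy = 1/12 * 1.24 + 8/12 * 0.78 + 3/12 * 1.03
= 0.8808
chi = 1.67 - 0.8808
= 0.7892

0.7892


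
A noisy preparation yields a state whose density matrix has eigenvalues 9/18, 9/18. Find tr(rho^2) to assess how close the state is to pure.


tr(rho^2) = sum of eigenvalues squared
= (9/18)^2 + (9/18)^2
= (81 + 81) / 324
= 162/324
= 0.5000

0.5000


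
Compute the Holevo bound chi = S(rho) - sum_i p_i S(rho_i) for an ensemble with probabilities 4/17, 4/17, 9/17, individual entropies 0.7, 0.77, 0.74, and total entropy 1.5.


chi = S(rho) - sum_i p_i * S(rho_i)
Weighted entropy = 4/17 * 0.7 + 4/17 * 0.77 + 9/17 * 0.74
= 0.7376
chi = 1.5 - 0.7376
= 0.7624

0.7624


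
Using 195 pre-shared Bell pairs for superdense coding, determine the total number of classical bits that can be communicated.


Superdense coding allows 2 classical bits per shared entangled pair.
195 pair(s) -> 2 * 195 = 390 classical bits

390


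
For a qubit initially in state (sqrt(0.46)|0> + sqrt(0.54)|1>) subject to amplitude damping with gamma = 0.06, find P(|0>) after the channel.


For amplitude damping with parameter gamma on state sqrt(a)|0> + sqrt(b)|1>:
alpha^2 = 0.46, beta^2 = 0.54
P(|0>) = alpha^2 + gamma * beta^2
= 0.46 + 0.06 * 0.54
= 0.46 + 0.0324
= 0.4924

0.4924


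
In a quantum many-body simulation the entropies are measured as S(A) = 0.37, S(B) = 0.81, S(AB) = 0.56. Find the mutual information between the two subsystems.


I(A:B) = S(A) + S(B) - S(AB)
= 0.37 + 0.81 - 0.56
= 0.6200

0.6200


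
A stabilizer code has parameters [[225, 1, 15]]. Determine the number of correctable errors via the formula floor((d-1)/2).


Code parameters: [[225, 1, 15]], distance d = 15.
Number of correctable errors = floor((d-1)/2)
= floor((15 - 1)/2)
= floor(14/2)
= 7

7


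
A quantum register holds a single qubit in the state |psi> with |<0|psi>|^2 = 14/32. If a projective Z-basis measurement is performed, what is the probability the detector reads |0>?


|alpha|^2 = 14/32 = 0.4375
|beta|^2 = 1 - 14/32 = 18/32 = 0.5625
P(|0>) = |alpha|^2 = 0.4375

0.4375


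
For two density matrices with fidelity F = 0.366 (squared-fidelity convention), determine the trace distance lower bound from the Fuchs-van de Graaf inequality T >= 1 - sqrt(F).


Fuchs-van de Graaf (squared-fidelity convention): 1 - sqrt(F) <= T <= sqrt(1 - F).
Lower bound: T >= 1 - sqrt(F)
sqrt(F) = sqrt(0.366) = 0.6050
T >= 1 - 0.6050
T >= 0.3950

0.3950


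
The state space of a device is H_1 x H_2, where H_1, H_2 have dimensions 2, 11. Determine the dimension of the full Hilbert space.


dim(H_1 x H_2) = 2 * 11
= 22

22


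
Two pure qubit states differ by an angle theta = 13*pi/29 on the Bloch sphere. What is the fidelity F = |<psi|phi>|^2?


For states separated by angle theta on Bloch sphere:
F = cos^2(theta/2)
theta = 13*pi/29 = 1.4083
theta/2 = 0.7042
cos(theta/2) = 0.7622
F = 0.5809

0.5809


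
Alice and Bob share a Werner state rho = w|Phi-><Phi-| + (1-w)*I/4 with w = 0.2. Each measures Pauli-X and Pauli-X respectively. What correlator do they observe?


|Phi-> = (|00> - |11>)/sqrt(2)
For the pure Bell state, <X_A X_B> = -1 (Bell-state Pauli correlator).
The maximally-mixed part I/4 has tr(I/4 * P tensor P) = 0 for any traceless Pauli P.
So <X_A X_B>_rho = w * (-1) + (1 - w) * 0
= 0.2 * (-1)
= -0.2000

-0.2000


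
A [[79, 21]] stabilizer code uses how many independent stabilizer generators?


For an [[n,k]] stabilizer code:
Number of stabilizer generators = n - k
= 79 - 21
= 58

58


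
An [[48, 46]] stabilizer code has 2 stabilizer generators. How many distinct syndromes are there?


Each stabilizer generator gives a binary (+1 or -1) measurement outcome.
With 2 independent generators:
Total syndromes = 2^2
= 4

4


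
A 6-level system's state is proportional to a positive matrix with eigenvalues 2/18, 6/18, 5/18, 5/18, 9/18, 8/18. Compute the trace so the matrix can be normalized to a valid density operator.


tr(M) = sum of eigenvalues
= 2/18 + 6/18 + 5/18 + 5/18 + 9/18 + 8/18
= 35/18
= 1.9444

1.9444


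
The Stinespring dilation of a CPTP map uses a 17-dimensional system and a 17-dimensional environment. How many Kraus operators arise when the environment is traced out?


Tracing out the environment in an orthonormal basis {|i>_E} gives Kraus operators K_i = <i|_E U |0>_E.
Number of Kraus operators = dim(H_env) = d_env
= 17

17


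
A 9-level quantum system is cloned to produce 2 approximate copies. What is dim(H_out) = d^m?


Output space = H^(tensor 2) where dim(H) = 9
dim = 9^2
= 81

81


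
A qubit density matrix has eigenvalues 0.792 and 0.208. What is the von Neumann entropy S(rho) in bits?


S = -p*log2(p) - (1-p)*log2(1-p)
p = 0.7920, 1-p = 0.2080
= -0.7920 * log2(0.7920) - 0.2080 * log2(0.2080)
= -(-0.2665) - (-0.4712)
= 0.7376

0.7376


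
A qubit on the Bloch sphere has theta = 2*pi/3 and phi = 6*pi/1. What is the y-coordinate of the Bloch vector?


theta = 2.0944, phi = 18.8496
r_y = sin(theta)*sin(phi) = 0.8660 * 0.0000
r_y = 0.0000

0.0000


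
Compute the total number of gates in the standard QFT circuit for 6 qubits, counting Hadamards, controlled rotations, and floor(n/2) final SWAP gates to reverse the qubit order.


Hadamard gates: 6
Controlled rotations: n*(n-1)/2 = 6*5/2 = 15
SWAP gates: floor(n/2) = floor(6/2) = 3
Total = 6 + 15 + 3
= 24

24


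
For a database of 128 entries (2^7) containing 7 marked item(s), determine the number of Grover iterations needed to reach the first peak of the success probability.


After j Grover iterations the success probability is P(j) = sin^2((2j+1)*theta), where sin(theta) = sqrt(k/N).
N = 2^7 = 128, k = 7
sin(theta) = sqrt(k/N) = 0.2338535867
theta = arcsin(sqrt(k/N)) = 0.2360392927 rad
P(j) reaches its first maximum when (2j+1)*theta is as close as possible to pi/2, i.e. j = round(pi/(4*theta) - 1/2).
pi/(4*theta) - 1/2 = 2.8274
(For comparison, the common estimate pi/4 * sqrt(N/k) = 3.3585; the exact maximiser is used here.)
Optimal iterations = 3

3


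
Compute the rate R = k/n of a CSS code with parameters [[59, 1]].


Code rate R = k/n
= 1/59
= 0.0169

0.0169


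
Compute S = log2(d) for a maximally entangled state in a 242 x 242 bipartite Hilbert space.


For a maximally entangled state in d x d:
S = log2(d) = log2(242)
= 7.9189

7.9189


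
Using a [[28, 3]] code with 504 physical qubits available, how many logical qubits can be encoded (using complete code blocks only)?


Each code block uses 28 physical qubits for 3 logical qubit(s).
Number of complete blocks = floor(504 / 28) = 18
Logical qubits = 18 * 3
= 54

54


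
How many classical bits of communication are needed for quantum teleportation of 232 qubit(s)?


Quantum teleportation requires 2 classical bits per qubit teleported.
232 qubit(s) -> 2 * 232 = 464 classical bits

464


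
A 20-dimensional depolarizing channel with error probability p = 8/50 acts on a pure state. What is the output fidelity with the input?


F = (1-p) + p/d
= (1 - 0.1600) + 0.1600/20
= 0.8400 + 0.0080
= 0.8480

0.8480


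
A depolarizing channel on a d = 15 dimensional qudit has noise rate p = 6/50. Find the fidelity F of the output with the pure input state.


F = (1-p) + p/d
= (1 - 0.1200) + 0.1200/15
= 0.8800 + 0.0080
= 0.8880

0.8880


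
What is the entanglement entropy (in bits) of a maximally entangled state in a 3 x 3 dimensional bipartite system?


For a maximally entangled state in d x d:
S = log2(d) = log2(3)
= 1.5850

1.5850


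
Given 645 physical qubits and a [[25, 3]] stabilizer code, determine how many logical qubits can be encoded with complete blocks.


Each code block uses 25 physical qubits for 3 logical qubit(s).
Number of complete blocks = floor(645 / 25) = 25
Logical qubits = 25 * 3
= 75

75


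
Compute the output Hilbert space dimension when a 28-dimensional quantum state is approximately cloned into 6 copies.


Output space = H^(tensor 6) where dim(H) = 28
dim = 28^6
= 784 (after 2 factors)
= 21952 (after 3 factors)
= 614656 (after 4 factors)
= 17210368 (after 5 factors)
= 481890304 (after 6 factors)
= 481890304

481890304


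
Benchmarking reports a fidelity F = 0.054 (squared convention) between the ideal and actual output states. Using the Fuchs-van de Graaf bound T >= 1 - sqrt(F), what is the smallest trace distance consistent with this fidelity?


Fuchs-van de Graaf (squared-fidelity convention): 1 - sqrt(F) <= T <= sqrt(1 - F).
Lower bound: T >= 1 - sqrt(F)
sqrt(F) = sqrt(0.054) = 0.2324
T >= 1 - 0.2324
T >= 0.7676

0.7676


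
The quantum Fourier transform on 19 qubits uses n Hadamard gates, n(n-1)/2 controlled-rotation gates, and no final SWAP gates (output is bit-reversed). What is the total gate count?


Hadamard gates: 19
Controlled rotations: n*(n-1)/2 = 19*18/2 = 171
SWAP gates: 0 (omitted)
Total = 19 + 171
= 190

190


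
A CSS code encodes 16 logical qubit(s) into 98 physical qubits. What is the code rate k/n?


Code rate R = k/n
= 16/98
= 0.1633

0.1633


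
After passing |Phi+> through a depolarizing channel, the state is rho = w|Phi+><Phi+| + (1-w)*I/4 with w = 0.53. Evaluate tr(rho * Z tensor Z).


|Phi+> = (|00> + |11>)/sqrt(2)
For the pure Bell state, <Z_A Z_B> = +1 (Bell-state Pauli correlator).
The maximally-mixed part I/4 has tr(I/4 * P tensor P) = 0 for any traceless Pauli P.
So <Z_A Z_B>_rho = w * (+1) + (1 - w) * 0
= 0.53 * (+1)
= 0.5300

0.5300


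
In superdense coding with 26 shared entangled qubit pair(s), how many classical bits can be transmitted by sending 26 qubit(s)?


Superdense coding allows 2 classical bits per shared entangled pair.
26 pair(s) -> 2 * 26 = 52 classical bits

52


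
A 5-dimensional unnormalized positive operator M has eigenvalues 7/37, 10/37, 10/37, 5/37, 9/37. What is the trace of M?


tr(M) = sum of eigenvalues
= 7/37 + 10/37 + 10/37 + 5/37 + 9/37
= 41/37
= 1.1081

1.1081


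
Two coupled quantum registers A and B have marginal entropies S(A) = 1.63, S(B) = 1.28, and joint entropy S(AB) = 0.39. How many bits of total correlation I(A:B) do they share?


I(A:B) = S(A) + S(B) - S(AB)
= 1.63 + 1.28 - 0.39
= 2.5200

2.5200


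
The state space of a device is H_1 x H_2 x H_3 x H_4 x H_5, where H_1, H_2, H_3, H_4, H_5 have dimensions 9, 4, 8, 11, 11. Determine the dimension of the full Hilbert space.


dim(H_1 x H_2 x H_3 x H_4 x H_5) = 9 * 4 * 8 * 11 * 11
= 36 * 8 * 11 * 11
= 288 * 11 * 11
= 3168 * 11
= 34848

34848


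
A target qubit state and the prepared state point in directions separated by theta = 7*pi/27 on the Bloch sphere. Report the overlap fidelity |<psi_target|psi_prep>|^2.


For states separated by angle theta on Bloch sphere:
F = cos^2(theta/2)
theta = 7*pi/27 = 0.8145
theta/2 = 0.4072
cos(theta/2) = 0.9182
F = 0.8431

0.8431


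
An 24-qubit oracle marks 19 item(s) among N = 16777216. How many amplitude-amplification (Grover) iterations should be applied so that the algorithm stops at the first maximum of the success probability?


After j Grover iterations the success probability is P(j) = sin^2((2j+1)*theta), where sin(theta) = sqrt(k/N).
N = 2^24 = 16777216, k = 19
sin(theta) = sqrt(k/N) = 0.001064184312
theta = arcsin(sqrt(k/N)) = 0.001064184513 rad
P(j) reaches its first maximum when (2j+1)*theta is as close as possible to pi/2, i.e. j = round(pi/(4*theta) - 1/2).
pi/(4*theta) - 1/2 = 737.5282
(For comparison, the common estimate pi/4 * sqrt(N/k) = 738.0283; the exact maximiser is used here.)
Optimal iterations = 738

738


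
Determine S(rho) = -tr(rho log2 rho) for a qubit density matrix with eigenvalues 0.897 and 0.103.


S = -p*log2(p) - (1-p)*log2(1-p)
p = 0.8970, 1-p = 0.1030
= -0.8970 * log2(0.8970) - 0.1030 * log2(0.1030)
= -(-0.1407) - (-0.3378)
= 0.4784

0.4784


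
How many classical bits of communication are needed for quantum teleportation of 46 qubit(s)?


Quantum teleportation requires 2 classical bits per qubit teleported.
46 qubit(s) -> 2 * 46 = 92 classical bits

92


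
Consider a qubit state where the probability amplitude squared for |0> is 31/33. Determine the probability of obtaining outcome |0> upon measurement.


|alpha|^2 = 31/33 = 0.9394
|beta|^2 = 1 - 31/33 = 2/33 = 0.0606
P(|0>) = |alpha|^2 = 0.9394

0.9394


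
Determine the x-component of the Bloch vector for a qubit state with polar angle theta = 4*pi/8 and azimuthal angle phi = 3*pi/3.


theta = 1.5708, phi = 3.1416
r_x = sin(theta)*cos(phi) = 1.0000 * -1.0000
r_x = -1.0000

-1.0000


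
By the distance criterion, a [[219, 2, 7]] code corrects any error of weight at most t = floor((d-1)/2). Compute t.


Code parameters: [[219, 2, 7]], distance d = 7.
Number of correctable errors = floor((d-1)/2)
= floor((7 - 1)/2)
= floor(6/2)
= 3

3


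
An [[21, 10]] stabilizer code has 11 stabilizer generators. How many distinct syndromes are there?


Each stabilizer generator gives a binary (+1 or -1) measurement outcome.
With 11 independent generators:
Total syndromes = 2^11
= 2048

2048


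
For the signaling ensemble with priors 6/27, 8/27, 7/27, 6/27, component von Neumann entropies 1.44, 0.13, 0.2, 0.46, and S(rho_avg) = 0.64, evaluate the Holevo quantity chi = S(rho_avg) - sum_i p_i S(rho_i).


chi = S(rho) - sum_i p_i * S(rho_i)
Weighted entropy = 6/27 * 1.44 + 8/27 * 0.13 + 7/27 * 0.2 + 6/27 * 0.46
= 0.5126
chi = 0.64 - 0.5126
= 0.1274

0.1274


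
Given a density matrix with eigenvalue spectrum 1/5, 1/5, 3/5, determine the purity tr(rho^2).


tr(rho^2) = sum of eigenvalues squared
= (1/5)^2 + (1/5)^2 + (3/5)^2
= (1 + 1 + 9) / 25
= 11/25
= 0.4400

0.4400


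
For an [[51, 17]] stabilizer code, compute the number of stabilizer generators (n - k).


For an [[n,k]] stabilizer code:
Number of stabilizer generators = n - k
= 51 - 17
= 34

34


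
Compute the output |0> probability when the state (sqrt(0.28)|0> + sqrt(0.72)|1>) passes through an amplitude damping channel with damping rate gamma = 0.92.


For amplitude damping with parameter gamma on state sqrt(a)|0> + sqrt(b)|1>:
alpha^2 = 0.28, beta^2 = 0.72
P(|0>) = alpha^2 + gamma * beta^2
= 0.28 + 0.92 * 0.72
= 0.28 + 0.6624
= 0.9424

0.9424


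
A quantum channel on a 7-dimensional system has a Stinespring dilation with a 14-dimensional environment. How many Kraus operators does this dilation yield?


Tracing out the environment in an orthonormal basis {|i>_E} gives Kraus operators K_i = <i|_E U |0>_E.
Number of Kraus operators = dim(H_env) = d_env
= 14

14


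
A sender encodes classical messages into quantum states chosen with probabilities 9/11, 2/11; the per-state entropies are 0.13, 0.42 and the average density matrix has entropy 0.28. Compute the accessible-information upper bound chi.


chi = S(rho) - sum_i p_i * S(rho_i)
Weighted entropy = 9/11 * 0.13 + 2/11 * 0.42
= 0.1827
chi = 0.28 - 0.1827
= 0.0973

0.0973


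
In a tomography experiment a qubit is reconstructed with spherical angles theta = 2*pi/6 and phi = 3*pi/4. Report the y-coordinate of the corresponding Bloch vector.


theta = 1.0472, phi = 2.3562
r_y = sin(theta)*sin(phi) = 0.8660 * 0.7071
r_y = 0.6124

0.6124


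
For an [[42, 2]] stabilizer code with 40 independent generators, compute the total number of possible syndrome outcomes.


Each stabilizer generator gives a binary (+1 or -1) measurement outcome.
With 40 independent generators:
Total syndromes = 2^40
= 1099511627776

1099511627776


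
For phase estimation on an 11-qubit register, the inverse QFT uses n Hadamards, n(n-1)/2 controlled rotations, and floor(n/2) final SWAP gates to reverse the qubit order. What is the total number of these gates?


Hadamard gates: 11
Controlled rotations: n*(n-1)/2 = 11*10/2 = 55
SWAP gates: floor(n/2) = floor(11/2) = 5
Total = 11 + 55 + 5
= 71

71


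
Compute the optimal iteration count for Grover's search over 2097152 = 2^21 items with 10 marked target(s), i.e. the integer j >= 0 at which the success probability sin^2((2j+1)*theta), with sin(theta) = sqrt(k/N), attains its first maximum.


After j Grover iterations the success probability is P(j) = sin^2((2j+1)*theta), where sin(theta) = sqrt(k/N).
N = 2^21 = 2097152, k = 10
sin(theta) = sqrt(k/N) = 0.002183660134
theta = arcsin(sqrt(k/N)) = 0.00218366187 rad
P(j) reaches its first maximum when (2j+1)*theta is as close as possible to pi/2, i.e. j = round(pi/(4*theta) - 1/2).
pi/(4*theta) - 1/2 = 359.1702
(For comparison, the common estimate pi/4 * sqrt(N/k) = 359.6705; the exact maximiser is used here.)
Optimal iterations = 359

359


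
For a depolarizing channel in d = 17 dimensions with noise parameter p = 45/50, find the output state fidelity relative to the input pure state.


F = (1-p) + p/d
= (1 - 0.9000) + 0.9000/17
= 0.1000 + 0.0529
= 0.1529

0.1529


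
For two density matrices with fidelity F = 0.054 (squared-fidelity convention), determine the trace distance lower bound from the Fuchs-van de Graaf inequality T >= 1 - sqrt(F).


Fuchs-van de Graaf (squared-fidelity convention): 1 - sqrt(F) <= T <= sqrt(1 - F).
Lower bound: T >= 1 - sqrt(F)
sqrt(F) = sqrt(0.054) = 0.2324
T >= 1 - 0.2324
T >= 0.7676

0.7676


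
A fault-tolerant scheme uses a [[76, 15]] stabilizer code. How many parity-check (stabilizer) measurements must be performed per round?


For an [[n,k]] stabilizer code:
Number of stabilizer generators = n - k
= 76 - 15
= 61

61


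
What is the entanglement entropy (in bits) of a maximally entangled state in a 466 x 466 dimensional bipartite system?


For a maximally entangled state in d x d:
S = log2(d) = log2(466)
= 8.8642

8.8642


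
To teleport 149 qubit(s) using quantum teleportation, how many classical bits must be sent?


Quantum teleportation requires 2 classical bits per qubit teleported.
149 qubit(s) -> 2 * 149 = 298 classical bits

298


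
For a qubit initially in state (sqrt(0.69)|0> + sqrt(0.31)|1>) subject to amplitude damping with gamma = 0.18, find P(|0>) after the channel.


For amplitude damping with parameter gamma on state sqrt(a)|0> + sqrt(b)|1>:
alpha^2 = 0.69, beta^2 = 0.31
P(|0>) = alpha^2 + gamma * beta^2
= 0.69 + 0.18 * 0.31
= 0.69 + 0.0558
= 0.7458

0.7458


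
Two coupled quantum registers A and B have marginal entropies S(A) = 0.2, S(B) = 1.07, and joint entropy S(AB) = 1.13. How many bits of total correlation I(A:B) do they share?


I(A:B) = S(A) + S(B) - S(AB)
= 0.2 + 1.07 - 1.13
= 0.1400

0.1400


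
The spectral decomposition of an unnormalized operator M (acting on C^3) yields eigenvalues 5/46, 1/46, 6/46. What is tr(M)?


tr(M) = sum of eigenvalues
= 5/46 + 1/46 + 6/46
= 12/46
= 0.2609

0.2609


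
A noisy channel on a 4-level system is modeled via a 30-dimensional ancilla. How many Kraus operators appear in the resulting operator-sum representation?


Tracing out the environment in an orthonormal basis {|i>_E} gives Kraus operators K_i = <i|_E U |0>_E.
Number of Kraus operators = dim(H_env) = d_env
= 30

30


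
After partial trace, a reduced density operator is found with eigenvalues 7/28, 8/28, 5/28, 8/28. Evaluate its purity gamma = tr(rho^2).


tr(rho^2) = sum of eigenvalues squared
= (7/28)^2 + (8/28)^2 + (5/28)^2 + (8/28)^2
= (49 + 64 + 25 + 64) / 784
= 202/784
= 0.2577

0.2577


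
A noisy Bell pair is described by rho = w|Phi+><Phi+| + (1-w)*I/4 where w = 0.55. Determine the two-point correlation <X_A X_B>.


|Phi+> = (|00> + |11>)/sqrt(2)
For the pure Bell state, <X_A X_B> = +1 (Bell-state Pauli correlator).
The maximally-mixed part I/4 has tr(I/4 * P tensor P) = 0 for any traceless Pauli P.
So <X_A X_B>_rho = w * (+1) + (1 - w) * 0
= 0.55 * (+1)
= 0.5500

0.5500


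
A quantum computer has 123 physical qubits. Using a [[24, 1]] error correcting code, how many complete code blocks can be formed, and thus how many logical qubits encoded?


Each code block uses 24 physical qubits for 1 logical qubit(s).
Number of complete blocks = floor(123 / 24) = 5
Logical qubits = 5 * 1
= 5

5


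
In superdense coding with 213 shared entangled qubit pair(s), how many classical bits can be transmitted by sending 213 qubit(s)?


Superdense coding allows 2 classical bits per shared entangled pair.
213 pair(s) -> 2 * 213 = 426 classical bits

426


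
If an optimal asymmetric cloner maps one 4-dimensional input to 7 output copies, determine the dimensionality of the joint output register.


Output space = H^(tensor 7) where dim(H) = 4
dim = 4^7
= 16 (after 2 factors)
= 64 (after 3 factors)
= 256 (after 4 factors)
= 1024 (after 5 factors)
= 4096 (after 6 factors)
= 16384 (after 7 factors)
= 16384

16384


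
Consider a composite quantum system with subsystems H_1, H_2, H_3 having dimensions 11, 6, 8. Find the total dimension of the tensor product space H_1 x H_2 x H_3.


dim(H_1 x H_2 x H_3) = 11 * 6 * 8
= 66 * 8
= 528

528


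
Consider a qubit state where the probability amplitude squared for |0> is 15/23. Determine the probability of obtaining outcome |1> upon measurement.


|alpha|^2 = 15/23 = 0.6522
|beta|^2 = 1 - 15/23 = 8/23 = 0.3478
P(|1>) = |beta|^2 = 0.3478

0.3478


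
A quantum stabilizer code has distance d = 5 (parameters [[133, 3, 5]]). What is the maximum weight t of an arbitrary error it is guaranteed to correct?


Code parameters: [[133, 3, 5]], distance d = 5.
Number of correctable errors = floor((d-1)/2)
= floor((5 - 1)/2)
= floor(4/2)
= 2

2


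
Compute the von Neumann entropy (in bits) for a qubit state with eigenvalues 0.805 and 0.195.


S = -p*log2(p) - (1-p)*log2(1-p)
p = 0.8050, 1-p = 0.1950
= -0.8050 * log2(0.8050) - 0.1950 * log2(0.1950)
= -(-0.2519) - (-0.4599)
= 0.7118

0.7118


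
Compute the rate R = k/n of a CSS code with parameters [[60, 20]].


Code rate R = k/n
= 20/60
= 0.3333

0.3333


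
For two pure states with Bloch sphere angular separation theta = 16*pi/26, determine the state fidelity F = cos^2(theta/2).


For states separated by angle theta on Bloch sphere:
F = cos^2(theta/2)
theta = 16*pi/26 = 1.9333
theta/2 = 0.9666
cos(theta/2) = 0.5681
F = 0.3227

0.3227


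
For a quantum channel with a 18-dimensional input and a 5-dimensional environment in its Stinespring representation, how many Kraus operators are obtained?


Tracing out the environment in an orthonormal basis {|i>_E} gives Kraus operators K_i = <i|_E U |0>_E.
Number of Kraus operators = dim(H_env) = d_env
= 5

5


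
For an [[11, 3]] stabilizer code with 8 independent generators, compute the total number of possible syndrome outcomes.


Each stabilizer generator gives a binary (+1 or -1) measurement outcome.
With 8 independent generators:
Total syndromes = 2^8
= 256

256


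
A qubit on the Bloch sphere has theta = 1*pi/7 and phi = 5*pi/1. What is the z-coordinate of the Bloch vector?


theta = 0.4488, phi = 15.7080
r_z = cos(theta) = 0.9010

0.9010


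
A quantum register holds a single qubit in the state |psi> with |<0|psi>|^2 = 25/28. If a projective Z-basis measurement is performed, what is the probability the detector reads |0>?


|alpha|^2 = 25/28 = 0.8929
|beta|^2 = 1 - 25/28 = 3/28 = 0.1071
P(|0>) = |alpha|^2 = 0.8929

0.8929


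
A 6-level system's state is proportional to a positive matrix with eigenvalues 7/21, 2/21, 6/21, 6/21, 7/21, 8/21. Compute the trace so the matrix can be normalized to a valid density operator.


tr(M) = sum of eigenvalues
= 7/21 + 2/21 + 6/21 + 6/21 + 7/21 + 8/21
= 36/21
= 1.7143

1.7143


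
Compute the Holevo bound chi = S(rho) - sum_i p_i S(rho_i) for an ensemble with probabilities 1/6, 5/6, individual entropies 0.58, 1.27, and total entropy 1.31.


chi = S(rho) - sum_i p_i * S(rho_i)
Weighted entropy = 1/6 * 0.58 + 5/6 * 1.27
= 1.1550
chi = 1.31 - 1.1550
= 0.1550

0.1550


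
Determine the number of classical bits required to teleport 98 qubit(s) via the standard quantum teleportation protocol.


Quantum teleportation requires 2 classical bits per qubit teleported.
98 qubit(s) -> 2 * 98 = 196 classical bits

196


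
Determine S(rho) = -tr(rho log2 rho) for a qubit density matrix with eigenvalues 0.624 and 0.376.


S = -p*log2(p) - (1-p)*log2(1-p)
p = 0.6240, 1-p = 0.3760
= -0.6240 * log2(0.6240) - 0.3760 * log2(0.3760)
= -(-0.4246) - (-0.5306)
= 0.9552

0.9552


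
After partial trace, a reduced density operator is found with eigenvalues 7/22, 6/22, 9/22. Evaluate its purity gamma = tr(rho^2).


tr(rho^2) = sum of eigenvalues squared
= (7/22)^2 + (6/22)^2 + (9/22)^2
= (49 + 36 + 81) / 484
= 166/484
= 0.3430

0.3430


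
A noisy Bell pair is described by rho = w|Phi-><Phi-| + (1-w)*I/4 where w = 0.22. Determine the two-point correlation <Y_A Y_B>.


|Phi-> = (|00> - |11>)/sqrt(2)
For the pure Bell state, <Y_A Y_B> = +1 (Bell-state Pauli correlator).
The maximally-mixed part I/4 has tr(I/4 * P tensor P) = 0 for any traceless Pauli P.
So <Y_A Y_B>_rho = w * (+1) + (1 - w) * 0
= 0.22 * (+1)
= 0.2200

0.2200


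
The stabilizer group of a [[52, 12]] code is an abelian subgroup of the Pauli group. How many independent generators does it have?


For an [[n,k]] stabilizer code:
Number of stabilizer generators = n - k
= 52 - 12
= 40

40


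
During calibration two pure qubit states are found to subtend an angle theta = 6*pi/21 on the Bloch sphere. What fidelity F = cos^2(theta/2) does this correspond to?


For states separated by angle theta on Bloch sphere:
F = cos^2(theta/2)
theta = 6*pi/21 = 0.8976
theta/2 = 0.4488
cos(theta/2) = 0.9010
F = 0.8117

0.8117


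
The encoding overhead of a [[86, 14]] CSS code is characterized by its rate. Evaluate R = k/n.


Code rate R = k/n
= 14/86
= 0.1628

0.1628


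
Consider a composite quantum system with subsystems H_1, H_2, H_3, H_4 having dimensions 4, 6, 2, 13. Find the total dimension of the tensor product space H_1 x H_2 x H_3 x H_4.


dim(H_1 x H_2 x H_3 x H_4) = 4 * 6 * 2 * 13
= 24 * 2 * 13
= 48 * 13
= 624

624


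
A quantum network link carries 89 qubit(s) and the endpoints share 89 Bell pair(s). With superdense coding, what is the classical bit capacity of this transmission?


Superdense coding allows 2 classical bits per shared entangled pair.
89 pair(s) -> 2 * 89 = 178 classical bits

178


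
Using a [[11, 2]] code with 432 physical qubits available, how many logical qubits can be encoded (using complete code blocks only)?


Each code block uses 11 physical qubits for 2 logical qubit(s).
Number of complete blocks = floor(432 / 11) = 39
Logical qubits = 39 * 2
= 78

78


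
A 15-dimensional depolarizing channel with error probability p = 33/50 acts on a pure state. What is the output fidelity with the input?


F = (1-p) + p/d
= (1 - 0.6600) + 0.6600/15
= 0.3400 + 0.0440
= 0.3840

0.3840


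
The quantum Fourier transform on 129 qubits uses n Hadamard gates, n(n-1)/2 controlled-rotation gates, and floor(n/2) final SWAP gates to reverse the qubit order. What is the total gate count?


Hadamard gates: 129
Controlled rotations: n*(n-1)/2 = 129*128/2 = 8256
SWAP gates: floor(n/2) = floor(129/2) = 64
Total = 129 + 8256 + 64
= 8449

8449


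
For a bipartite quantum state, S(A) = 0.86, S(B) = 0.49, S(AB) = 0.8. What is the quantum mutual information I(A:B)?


I(A:B) = S(A) + S(B) - S(AB)
= 0.86 + 0.49 - 0.8
= 0.5500

0.5500


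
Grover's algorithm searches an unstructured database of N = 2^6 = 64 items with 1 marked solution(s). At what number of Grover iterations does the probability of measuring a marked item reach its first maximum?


After j Grover iterations the success probability is P(j) = sin^2((2j+1)*theta), where sin(theta) = sqrt(k/N).
N = 2^6 = 64, k = 1
sin(theta) = sqrt(k/N) = 0.125
theta = arcsin(sqrt(k/N)) = 0.1253278312 rad
P(j) reaches its first maximum when (2j+1)*theta is as close as possible to pi/2, i.e. j = round(pi/(4*theta) - 1/2).
pi/(4*theta) - 1/2 = 5.7667
(For comparison, the common estimate pi/4 * sqrt(N/k) = 6.2832; the exact maximiser is used here.)
Optimal iterations = 6

6


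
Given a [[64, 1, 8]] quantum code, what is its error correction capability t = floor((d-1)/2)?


Code parameters: [[64, 1, 8]], distance d = 8.
Number of correctable errors = floor((d-1)/2)
= floor((8 - 1)/2)
= floor(7/2)
= 3

3


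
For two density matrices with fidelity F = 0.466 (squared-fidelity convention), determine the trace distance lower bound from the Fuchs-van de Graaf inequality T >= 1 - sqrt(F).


Fuchs-van de Graaf (squared-fidelity convention): 1 - sqrt(F) <= T <= sqrt(1 - F).
Lower bound: T >= 1 - sqrt(F)
sqrt(F) = sqrt(0.466) = 0.6826
T >= 1 - 0.6826
T >= 0.3174

0.3174


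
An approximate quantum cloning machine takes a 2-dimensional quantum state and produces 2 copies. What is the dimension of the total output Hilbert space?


Output space = H^(tensor 2) where dim(H) = 2
dim = 2^2
= 4

4


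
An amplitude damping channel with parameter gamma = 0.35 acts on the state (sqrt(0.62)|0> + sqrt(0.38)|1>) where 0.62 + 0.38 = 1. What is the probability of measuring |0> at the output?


For amplitude damping with parameter gamma on state sqrt(a)|0> + sqrt(b)|1>:
alpha^2 = 0.62, beta^2 = 0.38
P(|0>) = alpha^2 + gamma * beta^2
= 0.62 + 0.35 * 0.38
= 0.62 + 0.1330
= 0.7530

0.7530


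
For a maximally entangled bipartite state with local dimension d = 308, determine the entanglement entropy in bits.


For a maximally entangled state in d x d:
S = log2(d) = log2(308)
= 8.2668

8.2668


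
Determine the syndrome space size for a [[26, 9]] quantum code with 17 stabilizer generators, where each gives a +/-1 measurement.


Each stabilizer generator gives a binary (+1 or -1) measurement outcome.
With 17 independent generators:
Total syndromes = 2^17
= 131072

131072


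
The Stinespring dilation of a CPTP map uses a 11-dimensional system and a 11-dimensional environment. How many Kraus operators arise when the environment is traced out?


Tracing out the environment in an orthonormal basis {|i>_E} gives Kraus operators K_i = <i|_E U |0>_E.
Number of Kraus operators = dim(H_env) = d_env
= 11

11


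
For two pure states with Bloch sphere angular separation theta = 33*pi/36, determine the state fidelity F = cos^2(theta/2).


For states separated by angle theta on Bloch sphere:
F = cos^2(theta/2)
theta = 33*pi/36 = 2.8798
theta/2 = 1.4399
cos(theta/2) = 0.1305
F = 0.0170

0.0170


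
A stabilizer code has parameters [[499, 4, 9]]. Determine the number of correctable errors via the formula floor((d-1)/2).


Code parameters: [[499, 4, 9]], distance d = 9.
Number of correctable errors = floor((d-1)/2)
= floor((9 - 1)/2)
= floor(8/2)
= 4

4


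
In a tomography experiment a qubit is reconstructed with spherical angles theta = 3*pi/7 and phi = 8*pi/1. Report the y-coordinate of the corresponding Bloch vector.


theta = 1.3464, phi = 25.1327
r_y = sin(theta)*sin(phi) = 0.9749 * 0.0000
r_y = 0.0000

0.0000


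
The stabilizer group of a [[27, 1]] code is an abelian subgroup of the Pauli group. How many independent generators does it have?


For an [[n,k]] stabilizer code:
Number of stabilizer generators = n - k
= 27 - 1
= 26

26


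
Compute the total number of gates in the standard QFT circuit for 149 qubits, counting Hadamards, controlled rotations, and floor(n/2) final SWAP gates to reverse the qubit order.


Hadamard gates: 149
Controlled rotations: n*(n-1)/2 = 149*148/2 = 11026
SWAP gates: floor(n/2) = floor(149/2) = 74
Total = 149 + 11026 + 74
= 11249

11249


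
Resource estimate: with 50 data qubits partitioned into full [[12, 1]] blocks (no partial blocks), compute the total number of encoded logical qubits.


Each code block uses 12 physical qubits for 1 logical qubit(s).
Number of complete blocks = floor(50 / 12) = 4
Logical qubits = 4 * 1
= 4

4


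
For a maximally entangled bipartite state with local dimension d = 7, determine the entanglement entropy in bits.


For a maximally entangled state in d x d:
S = log2(d) = log2(7)
= 2.8074

2.8074


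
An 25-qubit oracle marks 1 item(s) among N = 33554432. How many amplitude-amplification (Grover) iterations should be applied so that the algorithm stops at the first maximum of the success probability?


After j Grover iterations the success probability is P(j) = sin^2((2j+1)*theta), where sin(theta) = sqrt(k/N).
N = 2^25 = 33554432, k = 1
sin(theta) = sqrt(k/N) = 0.0001726334915
theta = arcsin(sqrt(k/N)) = 0.0001726334924 rad
P(j) reaches its first maximum when (2j+1)*theta is as close as possible to pi/2, i.e. j = round(pi/(4*theta) - 1/2).
pi/(4*theta) - 1/2 = 4549.0121
(For comparison, the common estimate pi/4 * sqrt(N/k) = 4549.5121; the exact maximiser is used here.)
Optimal iterations = 4549

4549


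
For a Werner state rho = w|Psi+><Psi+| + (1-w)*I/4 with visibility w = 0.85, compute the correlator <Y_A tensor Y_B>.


|Psi+> = (|01> + |10>)/sqrt(2)
For the pure Bell state, <Y_A Y_B> = +1 (Bell-state Pauli correlator).
The maximally-mixed part I/4 has tr(I/4 * P tensor P) = 0 for any traceless Pauli P.
So <Y_A Y_B>_rho = w * (+1) + (1 - w) * 0
= 0.85 * (+1)
= 0.8500

0.8500


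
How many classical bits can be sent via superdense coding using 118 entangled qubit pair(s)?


Superdense coding allows 2 classical bits per shared entangled pair.
118 pair(s) -> 2 * 118 = 236 classical bits

236


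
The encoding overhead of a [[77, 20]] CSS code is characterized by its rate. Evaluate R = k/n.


Code rate R = k/n
= 20/77
= 0.2597

0.2597
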